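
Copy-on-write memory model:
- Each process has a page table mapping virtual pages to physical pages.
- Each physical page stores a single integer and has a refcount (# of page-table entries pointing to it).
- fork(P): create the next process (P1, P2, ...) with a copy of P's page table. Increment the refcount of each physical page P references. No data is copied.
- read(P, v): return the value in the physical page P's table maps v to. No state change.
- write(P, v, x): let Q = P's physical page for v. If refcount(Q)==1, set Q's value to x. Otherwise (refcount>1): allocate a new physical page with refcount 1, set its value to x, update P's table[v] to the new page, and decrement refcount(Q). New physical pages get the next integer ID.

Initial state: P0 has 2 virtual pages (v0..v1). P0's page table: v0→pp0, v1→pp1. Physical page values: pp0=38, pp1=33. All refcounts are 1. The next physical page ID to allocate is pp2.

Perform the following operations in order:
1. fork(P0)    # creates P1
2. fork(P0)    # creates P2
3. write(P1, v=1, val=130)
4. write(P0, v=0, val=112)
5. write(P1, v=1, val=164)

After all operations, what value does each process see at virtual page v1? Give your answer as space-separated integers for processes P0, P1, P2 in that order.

Op 1: fork(P0) -> P1. 2 ppages; refcounts: pp0:2 pp1:2
Op 2: fork(P0) -> P2. 2 ppages; refcounts: pp0:3 pp1:3
Op 3: write(P1, v1, 130). refcount(pp1)=3>1 -> COPY to pp2. 3 ppages; refcounts: pp0:3 pp1:2 pp2:1
Op 4: write(P0, v0, 112). refcount(pp0)=3>1 -> COPY to pp3. 4 ppages; refcounts: pp0:2 pp1:2 pp2:1 pp3:1
Op 5: write(P1, v1, 164). refcount(pp2)=1 -> write in place. 4 ppages; refcounts: pp0:2 pp1:2 pp2:1 pp3:1
P0: v1 -> pp1 = 33
P1: v1 -> pp2 = 164
P2: v1 -> pp1 = 33

Answer: 33 164 33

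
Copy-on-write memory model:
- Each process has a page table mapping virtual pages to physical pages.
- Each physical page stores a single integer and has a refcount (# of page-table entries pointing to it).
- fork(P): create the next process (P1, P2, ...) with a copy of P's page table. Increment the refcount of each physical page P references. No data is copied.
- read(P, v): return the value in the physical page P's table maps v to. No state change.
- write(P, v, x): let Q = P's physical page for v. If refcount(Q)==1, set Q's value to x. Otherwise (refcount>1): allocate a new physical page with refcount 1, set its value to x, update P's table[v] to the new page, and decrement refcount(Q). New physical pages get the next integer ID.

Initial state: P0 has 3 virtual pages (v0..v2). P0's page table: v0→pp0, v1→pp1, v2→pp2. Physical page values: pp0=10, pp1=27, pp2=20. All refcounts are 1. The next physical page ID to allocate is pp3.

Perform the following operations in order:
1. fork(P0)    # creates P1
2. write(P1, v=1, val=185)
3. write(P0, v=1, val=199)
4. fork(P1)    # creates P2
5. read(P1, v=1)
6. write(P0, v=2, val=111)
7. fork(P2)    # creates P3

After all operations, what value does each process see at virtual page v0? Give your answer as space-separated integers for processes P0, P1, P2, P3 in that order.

Answer: 10 10 10 10

Derivation:
Op 1: fork(P0) -> P1. 3 ppages; refcounts: pp0:2 pp1:2 pp2:2
Op 2: write(P1, v1, 185). refcount(pp1)=2>1 -> COPY to pp3. 4 ppages; refcounts: pp0:2 pp1:1 pp2:2 pp3:1
Op 3: write(P0, v1, 199). refcount(pp1)=1 -> write in place. 4 ppages; refcounts: pp0:2 pp1:1 pp2:2 pp3:1
Op 4: fork(P1) -> P2. 4 ppages; refcounts: pp0:3 pp1:1 pp2:3 pp3:2
Op 5: read(P1, v1) -> 185. No state change.
Op 6: write(P0, v2, 111). refcount(pp2)=3>1 -> COPY to pp4. 5 ppages; refcounts: pp0:3 pp1:1 pp2:2 pp3:2 pp4:1
Op 7: fork(P2) -> P3. 5 ppages; refcounts: pp0:4 pp1:1 pp2:3 pp3:3 pp4:1
P0: v0 -> pp0 = 10
P1: v0 -> pp0 = 10
P2: v0 -> pp0 = 10
P3: v0 -> pp0 = 10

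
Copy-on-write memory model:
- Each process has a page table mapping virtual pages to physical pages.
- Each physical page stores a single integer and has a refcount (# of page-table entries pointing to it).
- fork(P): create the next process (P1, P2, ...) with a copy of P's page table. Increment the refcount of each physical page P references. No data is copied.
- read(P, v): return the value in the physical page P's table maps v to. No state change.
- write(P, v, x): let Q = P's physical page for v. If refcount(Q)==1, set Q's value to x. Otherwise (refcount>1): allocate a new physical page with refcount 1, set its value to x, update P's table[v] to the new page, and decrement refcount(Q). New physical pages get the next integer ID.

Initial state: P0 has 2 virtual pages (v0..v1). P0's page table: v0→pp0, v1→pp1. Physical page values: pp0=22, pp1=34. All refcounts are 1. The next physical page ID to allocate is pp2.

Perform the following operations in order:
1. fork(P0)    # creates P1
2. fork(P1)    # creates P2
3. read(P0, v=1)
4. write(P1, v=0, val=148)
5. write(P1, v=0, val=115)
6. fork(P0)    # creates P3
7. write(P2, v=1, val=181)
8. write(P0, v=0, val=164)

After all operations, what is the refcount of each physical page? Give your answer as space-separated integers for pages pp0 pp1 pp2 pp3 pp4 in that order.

Op 1: fork(P0) -> P1. 2 ppages; refcounts: pp0:2 pp1:2
Op 2: fork(P1) -> P2. 2 ppages; refcounts: pp0:3 pp1:3
Op 3: read(P0, v1) -> 34. No state change.
Op 4: write(P1, v0, 148). refcount(pp0)=3>1 -> COPY to pp2. 3 ppages; refcounts: pp0:2 pp1:3 pp2:1
Op 5: write(P1, v0, 115). refcount(pp2)=1 -> write in place. 3 ppages; refcounts: pp0:2 pp1:3 pp2:1
Op 6: fork(P0) -> P3. 3 ppages; refcounts: pp0:3 pp1:4 pp2:1
Op 7: write(P2, v1, 181). refcount(pp1)=4>1 -> COPY to pp3. 4 ppages; refcounts: pp0:3 pp1:3 pp2:1 pp3:1
Op 8: write(P0, v0, 164). refcount(pp0)=3>1 -> COPY to pp4. 5 ppages; refcounts: pp0:2 pp1:3 pp2:1 pp3:1 pp4:1

Answer: 2 3 1 1 1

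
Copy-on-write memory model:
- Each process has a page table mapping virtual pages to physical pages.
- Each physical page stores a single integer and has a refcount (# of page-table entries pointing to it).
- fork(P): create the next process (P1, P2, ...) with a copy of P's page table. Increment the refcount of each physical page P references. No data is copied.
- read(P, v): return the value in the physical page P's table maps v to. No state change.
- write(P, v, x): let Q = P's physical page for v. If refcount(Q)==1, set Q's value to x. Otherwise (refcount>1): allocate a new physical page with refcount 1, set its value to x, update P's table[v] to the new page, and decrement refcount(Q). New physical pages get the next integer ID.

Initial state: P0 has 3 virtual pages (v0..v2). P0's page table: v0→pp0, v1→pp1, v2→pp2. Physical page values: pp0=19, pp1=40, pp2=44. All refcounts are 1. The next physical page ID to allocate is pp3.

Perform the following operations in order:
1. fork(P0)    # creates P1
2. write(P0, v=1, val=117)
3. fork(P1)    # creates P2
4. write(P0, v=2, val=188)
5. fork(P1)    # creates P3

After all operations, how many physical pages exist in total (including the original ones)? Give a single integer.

Op 1: fork(P0) -> P1. 3 ppages; refcounts: pp0:2 pp1:2 pp2:2
Op 2: write(P0, v1, 117). refcount(pp1)=2>1 -> COPY to pp3. 4 ppages; refcounts: pp0:2 pp1:1 pp2:2 pp3:1
Op 3: fork(P1) -> P2. 4 ppages; refcounts: pp0:3 pp1:2 pp2:3 pp3:1
Op 4: write(P0, v2, 188). refcount(pp2)=3>1 -> COPY to pp4. 5 ppages; refcounts: pp0:3 pp1:2 pp2:2 pp3:1 pp4:1
Op 5: fork(P1) -> P3. 5 ppages; refcounts: pp0:4 pp1:3 pp2:3 pp3:1 pp4:1

Answer: 5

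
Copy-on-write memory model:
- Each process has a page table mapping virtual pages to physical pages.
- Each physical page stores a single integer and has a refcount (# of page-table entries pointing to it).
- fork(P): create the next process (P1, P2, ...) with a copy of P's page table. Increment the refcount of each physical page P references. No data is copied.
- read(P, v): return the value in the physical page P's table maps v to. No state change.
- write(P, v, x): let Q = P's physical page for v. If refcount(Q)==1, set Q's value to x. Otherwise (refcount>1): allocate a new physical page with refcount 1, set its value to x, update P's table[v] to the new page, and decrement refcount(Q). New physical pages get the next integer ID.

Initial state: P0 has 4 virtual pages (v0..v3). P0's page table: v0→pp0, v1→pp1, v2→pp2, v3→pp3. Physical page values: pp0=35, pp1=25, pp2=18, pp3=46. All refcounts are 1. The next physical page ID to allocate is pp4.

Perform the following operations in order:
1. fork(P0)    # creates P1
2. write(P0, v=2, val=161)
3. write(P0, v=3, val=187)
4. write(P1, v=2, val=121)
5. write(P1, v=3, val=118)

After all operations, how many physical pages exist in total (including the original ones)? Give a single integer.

Op 1: fork(P0) -> P1. 4 ppages; refcounts: pp0:2 pp1:2 pp2:2 pp3:2
Op 2: write(P0, v2, 161). refcount(pp2)=2>1 -> COPY to pp4. 5 ppages; refcounts: pp0:2 pp1:2 pp2:1 pp3:2 pp4:1
Op 3: write(P0, v3, 187). refcount(pp3)=2>1 -> COPY to pp5. 6 ppages; refcounts: pp0:2 pp1:2 pp2:1 pp3:1 pp4:1 pp5:1
Op 4: write(P1, v2, 121). refcount(pp2)=1 -> write in place. 6 ppages; refcounts: pp0:2 pp1:2 pp2:1 pp3:1 pp4:1 pp5:1
Op 5: write(P1, v3, 118). refcount(pp3)=1 -> write in place. 6 ppages; refcounts: pp0:2 pp1:2 pp2:1 pp3:1 pp4:1 pp5:1

Answer: 6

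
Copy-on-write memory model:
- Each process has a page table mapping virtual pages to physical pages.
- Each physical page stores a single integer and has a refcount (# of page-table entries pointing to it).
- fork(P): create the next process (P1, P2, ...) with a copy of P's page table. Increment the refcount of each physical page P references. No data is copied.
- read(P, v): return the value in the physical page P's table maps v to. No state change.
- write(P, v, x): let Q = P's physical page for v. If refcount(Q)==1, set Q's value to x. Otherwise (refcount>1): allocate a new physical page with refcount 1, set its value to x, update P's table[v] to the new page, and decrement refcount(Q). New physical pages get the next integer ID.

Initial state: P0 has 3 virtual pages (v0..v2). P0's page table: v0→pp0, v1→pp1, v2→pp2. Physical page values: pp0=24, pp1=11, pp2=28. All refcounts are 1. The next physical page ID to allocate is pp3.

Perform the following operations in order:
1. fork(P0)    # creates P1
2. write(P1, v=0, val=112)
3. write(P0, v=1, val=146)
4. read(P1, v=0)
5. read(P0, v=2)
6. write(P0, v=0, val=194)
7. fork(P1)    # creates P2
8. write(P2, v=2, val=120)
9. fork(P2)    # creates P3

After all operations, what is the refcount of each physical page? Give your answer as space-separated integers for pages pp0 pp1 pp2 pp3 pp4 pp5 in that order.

Answer: 1 3 2 3 1 2

Derivation:
Op 1: fork(P0) -> P1. 3 ppages; refcounts: pp0:2 pp1:2 pp2:2
Op 2: write(P1, v0, 112). refcount(pp0)=2>1 -> COPY to pp3. 4 ppages; refcounts: pp0:1 pp1:2 pp2:2 pp3:1
Op 3: write(P0, v1, 146). refcount(pp1)=2>1 -> COPY to pp4. 5 ppages; refcounts: pp0:1 pp1:1 pp2:2 pp3:1 pp4:1
Op 4: read(P1, v0) -> 112. No state change.
Op 5: read(P0, v2) -> 28. No state change.
Op 6: write(P0, v0, 194). refcount(pp0)=1 -> write in place. 5 ppages; refcounts: pp0:1 pp1:1 pp2:2 pp3:1 pp4:1
Op 7: fork(P1) -> P2. 5 ppages; refcounts: pp0:1 pp1:2 pp2:3 pp3:2 pp4:1
Op 8: write(P2, v2, 120). refcount(pp2)=3>1 -> COPY to pp5. 6 ppages; refcounts: pp0:1 pp1:2 pp2:2 pp3:2 pp4:1 pp5:1
Op 9: fork(P2) -> P3. 6 ppages; refcounts: pp0:1 pp1:3 pp2:2 pp3:3 pp4:1 pp5:2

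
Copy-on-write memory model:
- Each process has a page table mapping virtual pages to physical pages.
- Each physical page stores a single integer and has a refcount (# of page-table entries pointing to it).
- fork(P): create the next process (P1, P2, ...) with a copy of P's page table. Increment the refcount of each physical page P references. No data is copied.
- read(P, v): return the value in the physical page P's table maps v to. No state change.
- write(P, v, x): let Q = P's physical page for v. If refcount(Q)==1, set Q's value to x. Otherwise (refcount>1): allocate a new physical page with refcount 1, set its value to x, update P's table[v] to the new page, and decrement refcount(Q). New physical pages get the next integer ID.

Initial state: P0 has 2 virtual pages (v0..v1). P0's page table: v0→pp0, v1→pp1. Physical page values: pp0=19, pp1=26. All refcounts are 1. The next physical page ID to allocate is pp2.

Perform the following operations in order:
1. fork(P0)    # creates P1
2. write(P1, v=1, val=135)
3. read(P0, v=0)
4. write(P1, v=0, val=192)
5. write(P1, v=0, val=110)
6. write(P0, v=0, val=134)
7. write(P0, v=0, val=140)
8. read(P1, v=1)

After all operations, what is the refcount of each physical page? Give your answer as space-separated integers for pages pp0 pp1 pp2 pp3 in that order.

Answer: 1 1 1 1

Derivation:
Op 1: fork(P0) -> P1. 2 ppages; refcounts: pp0:2 pp1:2
Op 2: write(P1, v1, 135). refcount(pp1)=2>1 -> COPY to pp2. 3 ppages; refcounts: pp0:2 pp1:1 pp2:1
Op 3: read(P0, v0) -> 19. No state change.
Op 4: write(P1, v0, 192). refcount(pp0)=2>1 -> COPY to pp3. 4 ppages; refcounts: pp0:1 pp1:1 pp2:1 pp3:1
Op 5: write(P1, v0, 110). refcount(pp3)=1 -> write in place. 4 ppages; refcounts: pp0:1 pp1:1 pp2:1 pp3:1
Op 6: write(P0, v0, 134). refcount(pp0)=1 -> write in place. 4 ppages; refcounts: pp0:1 pp1:1 pp2:1 pp3:1
Op 7: write(P0, v0, 140). refcount(pp0)=1 -> write in place. 4 ppages; refcounts: pp0:1 pp1:1 pp2:1 pp3:1
Op 8: read(P1, v1) -> 135. No state change.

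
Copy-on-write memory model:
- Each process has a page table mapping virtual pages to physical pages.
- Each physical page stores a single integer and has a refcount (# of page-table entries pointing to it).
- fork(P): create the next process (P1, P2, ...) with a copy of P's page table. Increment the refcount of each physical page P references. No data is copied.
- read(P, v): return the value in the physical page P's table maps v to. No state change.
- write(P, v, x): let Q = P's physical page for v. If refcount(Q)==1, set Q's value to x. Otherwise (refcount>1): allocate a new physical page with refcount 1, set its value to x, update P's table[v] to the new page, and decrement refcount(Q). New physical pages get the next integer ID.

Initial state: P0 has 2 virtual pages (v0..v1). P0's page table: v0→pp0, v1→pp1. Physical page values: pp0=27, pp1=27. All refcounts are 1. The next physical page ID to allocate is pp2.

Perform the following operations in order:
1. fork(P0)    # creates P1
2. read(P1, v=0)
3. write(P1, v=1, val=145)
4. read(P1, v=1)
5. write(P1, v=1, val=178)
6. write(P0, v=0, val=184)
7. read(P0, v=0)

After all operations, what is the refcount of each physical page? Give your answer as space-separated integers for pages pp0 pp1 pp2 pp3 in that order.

Answer: 1 1 1 1

Derivation:
Op 1: fork(P0) -> P1. 2 ppages; refcounts: pp0:2 pp1:2
Op 2: read(P1, v0) -> 27. No state change.
Op 3: write(P1, v1, 145). refcount(pp1)=2>1 -> COPY to pp2. 3 ppages; refcounts: pp0:2 pp1:1 pp2:1
Op 4: read(P1, v1) -> 145. No state change.
Op 5: write(P1, v1, 178). refcount(pp2)=1 -> write in place. 3 ppages; refcounts: pp0:2 pp1:1 pp2:1
Op 6: write(P0, v0, 184). refcount(pp0)=2>1 -> COPY to pp3. 4 ppages; refcounts: pp0:1 pp1:1 pp2:1 pp3:1
Op 7: read(P0, v0) -> 184. No state change.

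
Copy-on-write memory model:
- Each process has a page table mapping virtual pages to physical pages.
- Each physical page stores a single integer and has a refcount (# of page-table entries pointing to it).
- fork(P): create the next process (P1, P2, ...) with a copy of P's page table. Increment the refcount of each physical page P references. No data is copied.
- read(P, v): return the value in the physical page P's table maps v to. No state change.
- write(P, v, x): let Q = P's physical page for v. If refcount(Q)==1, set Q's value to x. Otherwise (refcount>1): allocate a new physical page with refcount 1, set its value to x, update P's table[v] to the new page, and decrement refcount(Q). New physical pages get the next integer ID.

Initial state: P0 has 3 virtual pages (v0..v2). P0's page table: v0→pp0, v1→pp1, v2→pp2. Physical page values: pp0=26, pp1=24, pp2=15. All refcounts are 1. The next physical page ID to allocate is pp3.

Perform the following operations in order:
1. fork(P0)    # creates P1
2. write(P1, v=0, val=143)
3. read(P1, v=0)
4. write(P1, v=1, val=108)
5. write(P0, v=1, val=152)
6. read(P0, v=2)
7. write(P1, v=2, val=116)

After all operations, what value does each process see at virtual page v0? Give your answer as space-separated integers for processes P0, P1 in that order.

Answer: 26 143

Derivation:
Op 1: fork(P0) -> P1. 3 ppages; refcounts: pp0:2 pp1:2 pp2:2
Op 2: write(P1, v0, 143). refcount(pp0)=2>1 -> COPY to pp3. 4 ppages; refcounts: pp0:1 pp1:2 pp2:2 pp3:1
Op 3: read(P1, v0) -> 143. No state change.
Op 4: write(P1, v1, 108). refcount(pp1)=2>1 -> COPY to pp4. 5 ppages; refcounts: pp0:1 pp1:1 pp2:2 pp3:1 pp4:1
Op 5: write(P0, v1, 152). refcount(pp1)=1 -> write in place. 5 ppages; refcounts: pp0:1 pp1:1 pp2:2 pp3:1 pp4:1
Op 6: read(P0, v2) -> 15. No state change.
Op 7: write(P1, v2, 116). refcount(pp2)=2>1 -> COPY to pp5. 6 ppages; refcounts: pp0:1 pp1:1 pp2:1 pp3:1 pp4:1 pp5:1
P0: v0 -> pp0 = 26
P1: v0 -> pp3 = 143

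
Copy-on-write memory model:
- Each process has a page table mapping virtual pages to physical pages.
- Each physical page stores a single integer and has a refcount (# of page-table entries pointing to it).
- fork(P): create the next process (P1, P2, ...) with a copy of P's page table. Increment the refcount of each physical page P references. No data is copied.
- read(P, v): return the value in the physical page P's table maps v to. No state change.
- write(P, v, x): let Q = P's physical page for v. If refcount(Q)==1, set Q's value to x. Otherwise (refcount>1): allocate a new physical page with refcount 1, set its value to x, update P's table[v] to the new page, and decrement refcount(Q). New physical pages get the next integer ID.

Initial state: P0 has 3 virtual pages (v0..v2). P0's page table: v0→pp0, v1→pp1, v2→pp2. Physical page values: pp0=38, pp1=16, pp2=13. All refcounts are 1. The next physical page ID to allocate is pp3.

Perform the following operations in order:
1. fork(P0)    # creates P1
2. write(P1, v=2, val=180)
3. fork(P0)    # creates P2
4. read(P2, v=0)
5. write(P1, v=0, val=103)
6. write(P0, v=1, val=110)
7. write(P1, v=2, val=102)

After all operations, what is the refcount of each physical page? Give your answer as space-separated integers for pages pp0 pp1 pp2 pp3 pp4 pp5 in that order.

Op 1: fork(P0) -> P1. 3 ppages; refcounts: pp0:2 pp1:2 pp2:2
Op 2: write(P1, v2, 180). refcount(pp2)=2>1 -> COPY to pp3. 4 ppages; refcounts: pp0:2 pp1:2 pp2:1 pp3:1
Op 3: fork(P0) -> P2. 4 ppages; refcounts: pp0:3 pp1:3 pp2:2 pp3:1
Op 4: read(P2, v0) -> 38. No state change.
Op 5: write(P1, v0, 103). refcount(pp0)=3>1 -> COPY to pp4. 5 ppages; refcounts: pp0:2 pp1:3 pp2:2 pp3:1 pp4:1
Op 6: write(P0, v1, 110). refcount(pp1)=3>1 -> COPY to pp5. 6 ppages; refcounts: pp0:2 pp1:2 pp2:2 pp3:1 pp4:1 pp5:1
Op 7: write(P1, v2, 102). refcount(pp3)=1 -> write in place. 6 ppages; refcounts: pp0:2 pp1:2 pp2:2 pp3:1 pp4:1 pp5:1

Answer: 2 2 2 1 1 1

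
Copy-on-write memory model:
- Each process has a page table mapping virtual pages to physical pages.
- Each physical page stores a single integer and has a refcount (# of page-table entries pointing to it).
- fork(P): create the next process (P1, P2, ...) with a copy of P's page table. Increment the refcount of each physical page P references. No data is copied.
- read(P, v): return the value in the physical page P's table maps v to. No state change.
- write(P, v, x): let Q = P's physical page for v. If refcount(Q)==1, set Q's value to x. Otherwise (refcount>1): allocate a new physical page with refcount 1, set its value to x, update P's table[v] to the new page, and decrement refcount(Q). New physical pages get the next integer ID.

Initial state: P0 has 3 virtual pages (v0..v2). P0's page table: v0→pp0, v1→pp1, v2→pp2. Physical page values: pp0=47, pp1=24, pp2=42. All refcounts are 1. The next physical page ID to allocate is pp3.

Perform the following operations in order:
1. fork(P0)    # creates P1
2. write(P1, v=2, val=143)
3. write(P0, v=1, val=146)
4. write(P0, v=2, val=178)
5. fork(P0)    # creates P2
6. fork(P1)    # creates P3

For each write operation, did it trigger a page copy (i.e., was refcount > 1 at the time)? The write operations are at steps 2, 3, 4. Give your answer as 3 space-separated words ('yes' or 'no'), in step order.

Op 1: fork(P0) -> P1. 3 ppages; refcounts: pp0:2 pp1:2 pp2:2
Op 2: write(P1, v2, 143). refcount(pp2)=2>1 -> COPY to pp3. 4 ppages; refcounts: pp0:2 pp1:2 pp2:1 pp3:1
Op 3: write(P0, v1, 146). refcount(pp1)=2>1 -> COPY to pp4. 5 ppages; refcounts: pp0:2 pp1:1 pp2:1 pp3:1 pp4:1
Op 4: write(P0, v2, 178). refcount(pp2)=1 -> write in place. 5 ppages; refcounts: pp0:2 pp1:1 pp2:1 pp3:1 pp4:1
Op 5: fork(P0) -> P2. 5 ppages; refcounts: pp0:3 pp1:1 pp2:2 pp3:1 pp4:2
Op 6: fork(P1) -> P3. 5 ppages; refcounts: pp0:4 pp1:2 pp2:2 pp3:2 pp4:2

yes yes no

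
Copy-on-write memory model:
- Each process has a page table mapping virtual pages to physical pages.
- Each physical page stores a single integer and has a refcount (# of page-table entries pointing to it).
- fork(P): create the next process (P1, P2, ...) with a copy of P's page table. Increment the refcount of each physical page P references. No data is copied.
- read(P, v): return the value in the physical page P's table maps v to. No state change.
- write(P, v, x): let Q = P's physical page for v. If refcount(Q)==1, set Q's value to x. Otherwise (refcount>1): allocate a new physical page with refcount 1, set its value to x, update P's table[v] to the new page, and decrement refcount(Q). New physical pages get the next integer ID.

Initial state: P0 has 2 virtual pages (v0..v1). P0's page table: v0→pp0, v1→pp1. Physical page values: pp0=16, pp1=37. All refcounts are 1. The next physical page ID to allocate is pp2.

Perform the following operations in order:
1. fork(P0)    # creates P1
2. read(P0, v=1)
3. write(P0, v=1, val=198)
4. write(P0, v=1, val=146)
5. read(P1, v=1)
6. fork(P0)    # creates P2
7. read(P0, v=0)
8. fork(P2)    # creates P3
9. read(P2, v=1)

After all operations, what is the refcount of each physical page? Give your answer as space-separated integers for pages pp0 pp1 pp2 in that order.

Op 1: fork(P0) -> P1. 2 ppages; refcounts: pp0:2 pp1:2
Op 2: read(P0, v1) -> 37. No state change.
Op 3: write(P0, v1, 198). refcount(pp1)=2>1 -> COPY to pp2. 3 ppages; refcounts: pp0:2 pp1:1 pp2:1
Op 4: write(P0, v1, 146). refcount(pp2)=1 -> write in place. 3 ppages; refcounts: pp0:2 pp1:1 pp2:1
Op 5: read(P1, v1) -> 37. No state change.
Op 6: fork(P0) -> P2. 3 ppages; refcounts: pp0:3 pp1:1 pp2:2
Op 7: read(P0, v0) -> 16. No state change.
Op 8: fork(P2) -> P3. 3 ppages; refcounts: pp0:4 pp1:1 pp2:3
Op 9: read(P2, v1) -> 146. No state change.

Answer: 4 1 3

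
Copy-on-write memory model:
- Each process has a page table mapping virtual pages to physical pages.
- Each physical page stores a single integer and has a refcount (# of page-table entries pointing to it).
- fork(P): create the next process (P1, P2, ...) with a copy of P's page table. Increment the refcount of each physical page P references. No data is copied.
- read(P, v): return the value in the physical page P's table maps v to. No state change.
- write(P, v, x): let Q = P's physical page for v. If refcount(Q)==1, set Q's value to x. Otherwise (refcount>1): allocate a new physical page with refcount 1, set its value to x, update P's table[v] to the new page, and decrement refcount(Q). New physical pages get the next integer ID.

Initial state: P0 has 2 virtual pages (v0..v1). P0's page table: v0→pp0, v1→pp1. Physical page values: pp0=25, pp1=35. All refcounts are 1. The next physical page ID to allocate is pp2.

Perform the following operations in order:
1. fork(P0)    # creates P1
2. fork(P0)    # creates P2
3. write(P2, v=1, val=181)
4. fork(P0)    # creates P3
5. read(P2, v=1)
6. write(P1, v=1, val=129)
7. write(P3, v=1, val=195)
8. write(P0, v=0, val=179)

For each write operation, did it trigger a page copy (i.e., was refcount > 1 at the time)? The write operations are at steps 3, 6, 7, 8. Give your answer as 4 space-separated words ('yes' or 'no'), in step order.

Op 1: fork(P0) -> P1. 2 ppages; refcounts: pp0:2 pp1:2
Op 2: fork(P0) -> P2. 2 ppages; refcounts: pp0:3 pp1:3
Op 3: write(P2, v1, 181). refcount(pp1)=3>1 -> COPY to pp2. 3 ppages; refcounts: pp0:3 pp1:2 pp2:1
Op 4: fork(P0) -> P3. 3 ppages; refcounts: pp0:4 pp1:3 pp2:1
Op 5: read(P2, v1) -> 181. No state change.
Op 6: write(P1, v1, 129). refcount(pp1)=3>1 -> COPY to pp3. 4 ppages; refcounts: pp0:4 pp1:2 pp2:1 pp3:1
Op 7: write(P3, v1, 195). refcount(pp1)=2>1 -> COPY to pp4. 5 ppages; refcounts: pp0:4 pp1:1 pp2:1 pp3:1 pp4:1
Op 8: write(P0, v0, 179). refcount(pp0)=4>1 -> COPY to pp5. 6 ppages; refcounts: pp0:3 pp1:1 pp2:1 pp3:1 pp4:1 pp5:1

yes yes yes yes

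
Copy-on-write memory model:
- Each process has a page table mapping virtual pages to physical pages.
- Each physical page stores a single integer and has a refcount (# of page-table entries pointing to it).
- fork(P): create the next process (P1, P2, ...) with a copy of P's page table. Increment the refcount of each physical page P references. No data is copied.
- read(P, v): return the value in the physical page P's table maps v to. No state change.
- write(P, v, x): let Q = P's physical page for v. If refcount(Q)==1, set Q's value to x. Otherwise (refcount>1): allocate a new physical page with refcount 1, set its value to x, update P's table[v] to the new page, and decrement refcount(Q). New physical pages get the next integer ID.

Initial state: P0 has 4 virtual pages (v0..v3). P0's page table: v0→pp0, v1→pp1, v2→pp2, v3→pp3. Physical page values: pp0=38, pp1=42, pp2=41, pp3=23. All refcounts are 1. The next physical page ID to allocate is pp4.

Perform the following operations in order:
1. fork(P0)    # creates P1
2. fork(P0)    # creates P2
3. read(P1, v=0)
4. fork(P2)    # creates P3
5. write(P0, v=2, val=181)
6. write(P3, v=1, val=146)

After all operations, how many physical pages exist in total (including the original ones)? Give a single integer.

Op 1: fork(P0) -> P1. 4 ppages; refcounts: pp0:2 pp1:2 pp2:2 pp3:2
Op 2: fork(P0) -> P2. 4 ppages; refcounts: pp0:3 pp1:3 pp2:3 pp3:3
Op 3: read(P1, v0) -> 38. No state change.
Op 4: fork(P2) -> P3. 4 ppages; refcounts: pp0:4 pp1:4 pp2:4 pp3:4
Op 5: write(P0, v2, 181). refcount(pp2)=4>1 -> COPY to pp4. 5 ppages; refcounts: pp0:4 pp1:4 pp2:3 pp3:4 pp4:1
Op 6: write(P3, v1, 146). refcount(pp1)=4>1 -> COPY to pp5. 6 ppages; refcounts: pp0:4 pp1:3 pp2:3 pp3:4 pp4:1 pp5:1

Answer: 6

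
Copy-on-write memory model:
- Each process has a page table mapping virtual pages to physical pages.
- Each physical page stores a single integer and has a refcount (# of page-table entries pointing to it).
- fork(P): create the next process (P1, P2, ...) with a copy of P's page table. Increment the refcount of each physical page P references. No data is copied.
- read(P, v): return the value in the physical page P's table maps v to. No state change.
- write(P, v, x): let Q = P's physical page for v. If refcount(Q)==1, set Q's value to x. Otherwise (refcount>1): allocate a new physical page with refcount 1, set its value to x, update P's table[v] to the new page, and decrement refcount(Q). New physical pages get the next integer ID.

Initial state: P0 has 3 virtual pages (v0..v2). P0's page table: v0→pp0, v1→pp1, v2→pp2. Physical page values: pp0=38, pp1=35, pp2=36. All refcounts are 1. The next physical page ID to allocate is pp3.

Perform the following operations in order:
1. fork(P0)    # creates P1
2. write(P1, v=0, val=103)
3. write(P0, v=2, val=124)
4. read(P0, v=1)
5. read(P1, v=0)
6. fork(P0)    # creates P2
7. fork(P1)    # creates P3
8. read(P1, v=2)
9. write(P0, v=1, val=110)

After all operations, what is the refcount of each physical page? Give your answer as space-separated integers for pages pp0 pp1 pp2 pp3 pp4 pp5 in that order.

Answer: 2 3 2 2 2 1

Derivation:
Op 1: fork(P0) -> P1. 3 ppages; refcounts: pp0:2 pp1:2 pp2:2
Op 2: write(P1, v0, 103). refcount(pp0)=2>1 -> COPY to pp3. 4 ppages; refcounts: pp0:1 pp1:2 pp2:2 pp3:1
Op 3: write(P0, v2, 124). refcount(pp2)=2>1 -> COPY to pp4. 5 ppages; refcounts: pp0:1 pp1:2 pp2:1 pp3:1 pp4:1
Op 4: read(P0, v1) -> 35. No state change.
Op 5: read(P1, v0) -> 103. No state change.
Op 6: fork(P0) -> P2. 5 ppages; refcounts: pp0:2 pp1:3 pp2:1 pp3:1 pp4:2
Op 7: fork(P1) -> P3. 5 ppages; refcounts: pp0:2 pp1:4 pp2:2 pp3:2 pp4:2
Op 8: read(P1, v2) -> 36. No state change.
Op 9: write(P0, v1, 110). refcount(pp1)=4>1 -> COPY to pp5. 6 ppages; refcounts: pp0:2 pp1:3 pp2:2 pp3:2 pp4:2 pp5:1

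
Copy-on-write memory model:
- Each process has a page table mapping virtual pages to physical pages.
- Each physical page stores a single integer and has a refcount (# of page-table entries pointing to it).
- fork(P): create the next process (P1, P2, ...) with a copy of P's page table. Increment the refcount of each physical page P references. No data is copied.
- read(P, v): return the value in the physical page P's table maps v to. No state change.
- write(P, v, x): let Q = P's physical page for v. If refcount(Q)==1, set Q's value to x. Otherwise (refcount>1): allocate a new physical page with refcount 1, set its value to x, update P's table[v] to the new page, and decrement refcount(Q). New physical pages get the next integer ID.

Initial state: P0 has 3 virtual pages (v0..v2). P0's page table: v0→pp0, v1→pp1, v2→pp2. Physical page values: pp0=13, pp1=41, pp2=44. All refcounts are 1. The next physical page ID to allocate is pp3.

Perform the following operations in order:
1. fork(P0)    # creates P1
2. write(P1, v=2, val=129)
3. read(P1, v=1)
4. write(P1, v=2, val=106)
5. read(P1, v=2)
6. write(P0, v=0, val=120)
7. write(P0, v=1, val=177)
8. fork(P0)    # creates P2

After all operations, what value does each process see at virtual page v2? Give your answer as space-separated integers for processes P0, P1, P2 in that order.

Op 1: fork(P0) -> P1. 3 ppages; refcounts: pp0:2 pp1:2 pp2:2
Op 2: write(P1, v2, 129). refcount(pp2)=2>1 -> COPY to pp3. 4 ppages; refcounts: pp0:2 pp1:2 pp2:1 pp3:1
Op 3: read(P1, v1) -> 41. No state change.
Op 4: write(P1, v2, 106). refcount(pp3)=1 -> write in place. 4 ppages; refcounts: pp0:2 pp1:2 pp2:1 pp3:1
Op 5: read(P1, v2) -> 106. No state change.
Op 6: write(P0, v0, 120). refcount(pp0)=2>1 -> COPY to pp4. 5 ppages; refcounts: pp0:1 pp1:2 pp2:1 pp3:1 pp4:1
Op 7: write(P0, v1, 177). refcount(pp1)=2>1 -> COPY to pp5. 6 ppages; refcounts: pp0:1 pp1:1 pp2:1 pp3:1 pp4:1 pp5:1
Op 8: fork(P0) -> P2. 6 ppages; refcounts: pp0:1 pp1:1 pp2:2 pp3:1 pp4:2 pp5:2
P0: v2 -> pp2 = 44
P1: v2 -> pp3 = 106
P2: v2 -> pp2 = 44

Answer: 44 106 44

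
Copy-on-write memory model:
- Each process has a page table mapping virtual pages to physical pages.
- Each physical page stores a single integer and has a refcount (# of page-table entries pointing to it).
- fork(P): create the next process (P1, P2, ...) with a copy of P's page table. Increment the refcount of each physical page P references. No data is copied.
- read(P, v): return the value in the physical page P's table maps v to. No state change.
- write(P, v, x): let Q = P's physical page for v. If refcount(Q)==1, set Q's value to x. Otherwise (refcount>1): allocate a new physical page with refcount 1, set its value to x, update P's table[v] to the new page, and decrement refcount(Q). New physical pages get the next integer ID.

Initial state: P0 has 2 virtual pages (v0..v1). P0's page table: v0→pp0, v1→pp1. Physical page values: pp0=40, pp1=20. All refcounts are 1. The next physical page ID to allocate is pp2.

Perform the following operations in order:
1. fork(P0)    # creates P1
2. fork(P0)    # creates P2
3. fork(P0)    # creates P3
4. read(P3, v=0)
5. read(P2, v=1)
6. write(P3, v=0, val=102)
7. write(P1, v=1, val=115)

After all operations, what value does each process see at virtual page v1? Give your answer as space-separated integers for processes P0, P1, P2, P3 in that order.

Answer: 20 115 20 20

Derivation:
Op 1: fork(P0) -> P1. 2 ppages; refcounts: pp0:2 pp1:2
Op 2: fork(P0) -> P2. 2 ppages; refcounts: pp0:3 pp1:3
Op 3: fork(P0) -> P3. 2 ppages; refcounts: pp0:4 pp1:4
Op 4: read(P3, v0) -> 40. No state change.
Op 5: read(P2, v1) -> 20. No state change.
Op 6: write(P3, v0, 102). refcount(pp0)=4>1 -> COPY to pp2. 3 ppages; refcounts: pp0:3 pp1:4 pp2:1
Op 7: write(P1, v1, 115). refcount(pp1)=4>1 -> COPY to pp3. 4 ppages; refcounts: pp0:3 pp1:3 pp2:1 pp3:1
P0: v1 -> pp1 = 20
P1: v1 -> pp3 = 115
P2: v1 -> pp1 = 20
P3: v1 -> pp1 = 20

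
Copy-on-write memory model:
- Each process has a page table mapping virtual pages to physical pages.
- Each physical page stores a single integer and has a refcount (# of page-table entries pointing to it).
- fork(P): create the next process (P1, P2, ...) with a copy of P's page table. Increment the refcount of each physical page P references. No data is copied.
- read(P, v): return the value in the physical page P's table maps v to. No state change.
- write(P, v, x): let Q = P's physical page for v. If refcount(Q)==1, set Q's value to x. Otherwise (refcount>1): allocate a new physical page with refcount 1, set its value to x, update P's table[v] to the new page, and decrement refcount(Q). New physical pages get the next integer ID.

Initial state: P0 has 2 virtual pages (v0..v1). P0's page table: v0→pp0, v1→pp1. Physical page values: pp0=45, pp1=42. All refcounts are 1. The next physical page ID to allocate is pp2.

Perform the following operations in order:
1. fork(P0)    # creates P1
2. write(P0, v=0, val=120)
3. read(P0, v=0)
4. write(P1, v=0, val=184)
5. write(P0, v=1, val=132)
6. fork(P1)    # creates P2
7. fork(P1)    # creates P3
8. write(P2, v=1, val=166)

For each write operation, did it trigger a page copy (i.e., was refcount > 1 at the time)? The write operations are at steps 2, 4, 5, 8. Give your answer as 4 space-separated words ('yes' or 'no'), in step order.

Op 1: fork(P0) -> P1. 2 ppages; refcounts: pp0:2 pp1:2
Op 2: write(P0, v0, 120). refcount(pp0)=2>1 -> COPY to pp2. 3 ppages; refcounts: pp0:1 pp1:2 pp2:1
Op 3: read(P0, v0) -> 120. No state change.
Op 4: write(P1, v0, 184). refcount(pp0)=1 -> write in place. 3 ppages; refcounts: pp0:1 pp1:2 pp2:1
Op 5: write(P0, v1, 132). refcount(pp1)=2>1 -> COPY to pp3. 4 ppages; refcounts: pp0:1 pp1:1 pp2:1 pp3:1
Op 6: fork(P1) -> P2. 4 ppages; refcounts: pp0:2 pp1:2 pp2:1 pp3:1
Op 7: fork(P1) -> P3. 4 ppages; refcounts: pp0:3 pp1:3 pp2:1 pp3:1
Op 8: write(P2, v1, 166). refcount(pp1)=3>1 -> COPY to pp4. 5 ppages; refcounts: pp0:3 pp1:2 pp2:1 pp3:1 pp4:1

yes no yes yes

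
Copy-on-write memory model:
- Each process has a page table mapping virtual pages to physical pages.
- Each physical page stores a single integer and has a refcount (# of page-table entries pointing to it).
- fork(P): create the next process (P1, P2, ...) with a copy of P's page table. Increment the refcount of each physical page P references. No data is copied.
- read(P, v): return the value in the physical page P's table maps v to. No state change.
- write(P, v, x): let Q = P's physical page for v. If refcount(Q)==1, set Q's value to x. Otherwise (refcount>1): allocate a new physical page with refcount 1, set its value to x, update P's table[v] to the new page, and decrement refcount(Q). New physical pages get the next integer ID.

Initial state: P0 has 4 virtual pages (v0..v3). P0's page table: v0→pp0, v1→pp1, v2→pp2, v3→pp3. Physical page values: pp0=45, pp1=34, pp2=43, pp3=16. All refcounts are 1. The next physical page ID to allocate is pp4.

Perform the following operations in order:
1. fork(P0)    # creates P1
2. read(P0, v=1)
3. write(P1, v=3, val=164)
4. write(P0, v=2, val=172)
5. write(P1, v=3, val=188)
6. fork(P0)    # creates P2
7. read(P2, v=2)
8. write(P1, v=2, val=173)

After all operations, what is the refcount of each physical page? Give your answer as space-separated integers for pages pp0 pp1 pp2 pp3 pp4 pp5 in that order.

Answer: 3 3 1 2 1 2

Derivation:
Op 1: fork(P0) -> P1. 4 ppages; refcounts: pp0:2 pp1:2 pp2:2 pp3:2
Op 2: read(P0, v1) -> 34. No state change.
Op 3: write(P1, v3, 164). refcount(pp3)=2>1 -> COPY to pp4. 5 ppages; refcounts: pp0:2 pp1:2 pp2:2 pp3:1 pp4:1
Op 4: write(P0, v2, 172). refcount(pp2)=2>1 -> COPY to pp5. 6 ppages; refcounts: pp0:2 pp1:2 pp2:1 pp3:1 pp4:1 pp5:1
Op 5: write(P1, v3, 188). refcount(pp4)=1 -> write in place. 6 ppages; refcounts: pp0:2 pp1:2 pp2:1 pp3:1 pp4:1 pp5:1
Op 6: fork(P0) -> P2. 6 ppages; refcounts: pp0:3 pp1:3 pp2:1 pp3:2 pp4:1 pp5:2
Op 7: read(P2, v2) -> 172. No state change.
Op 8: write(P1, v2, 173). refcount(pp2)=1 -> write in place. 6 ppages; refcounts: pp0:3 pp1:3 pp2:1 pp3:2 pp4:1 pp5:2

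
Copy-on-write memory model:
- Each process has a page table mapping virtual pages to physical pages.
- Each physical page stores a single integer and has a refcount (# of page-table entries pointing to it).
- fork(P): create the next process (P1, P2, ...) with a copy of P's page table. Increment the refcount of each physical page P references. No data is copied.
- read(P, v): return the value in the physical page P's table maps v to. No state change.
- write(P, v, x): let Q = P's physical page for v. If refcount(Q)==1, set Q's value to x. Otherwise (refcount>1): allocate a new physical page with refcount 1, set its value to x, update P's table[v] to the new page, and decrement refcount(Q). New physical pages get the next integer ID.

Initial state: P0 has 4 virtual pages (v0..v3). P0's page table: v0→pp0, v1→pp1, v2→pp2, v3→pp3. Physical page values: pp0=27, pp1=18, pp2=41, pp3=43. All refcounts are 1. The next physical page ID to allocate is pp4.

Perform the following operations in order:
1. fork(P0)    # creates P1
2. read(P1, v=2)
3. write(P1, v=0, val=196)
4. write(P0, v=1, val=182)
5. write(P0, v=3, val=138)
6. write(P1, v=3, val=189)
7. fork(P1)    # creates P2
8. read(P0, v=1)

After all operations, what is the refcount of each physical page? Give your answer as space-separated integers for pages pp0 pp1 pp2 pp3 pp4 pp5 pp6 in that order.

Answer: 1 2 3 2 2 1 1

Derivation:
Op 1: fork(P0) -> P1. 4 ppages; refcounts: pp0:2 pp1:2 pp2:2 pp3:2
Op 2: read(P1, v2) -> 41. No state change.
Op 3: write(P1, v0, 196). refcount(pp0)=2>1 -> COPY to pp4. 5 ppages; refcounts: pp0:1 pp1:2 pp2:2 pp3:2 pp4:1
Op 4: write(P0, v1, 182). refcount(pp1)=2>1 -> COPY to pp5. 6 ppages; refcounts: pp0:1 pp1:1 pp2:2 pp3:2 pp4:1 pp5:1
Op 5: write(P0, v3, 138). refcount(pp3)=2>1 -> COPY to pp6. 7 ppages; refcounts: pp0:1 pp1:1 pp2:2 pp3:1 pp4:1 pp5:1 pp6:1
Op 6: write(P1, v3, 189). refcount(pp3)=1 -> write in place. 7 ppages; refcounts: pp0:1 pp1:1 pp2:2 pp3:1 pp4:1 pp5:1 pp6:1
Op 7: fork(P1) -> P2. 7 ppages; refcounts: pp0:1 pp1:2 pp2:3 pp3:2 pp4:2 pp5:1 pp6:1
Op 8: read(P0, v1) -> 182. No state change.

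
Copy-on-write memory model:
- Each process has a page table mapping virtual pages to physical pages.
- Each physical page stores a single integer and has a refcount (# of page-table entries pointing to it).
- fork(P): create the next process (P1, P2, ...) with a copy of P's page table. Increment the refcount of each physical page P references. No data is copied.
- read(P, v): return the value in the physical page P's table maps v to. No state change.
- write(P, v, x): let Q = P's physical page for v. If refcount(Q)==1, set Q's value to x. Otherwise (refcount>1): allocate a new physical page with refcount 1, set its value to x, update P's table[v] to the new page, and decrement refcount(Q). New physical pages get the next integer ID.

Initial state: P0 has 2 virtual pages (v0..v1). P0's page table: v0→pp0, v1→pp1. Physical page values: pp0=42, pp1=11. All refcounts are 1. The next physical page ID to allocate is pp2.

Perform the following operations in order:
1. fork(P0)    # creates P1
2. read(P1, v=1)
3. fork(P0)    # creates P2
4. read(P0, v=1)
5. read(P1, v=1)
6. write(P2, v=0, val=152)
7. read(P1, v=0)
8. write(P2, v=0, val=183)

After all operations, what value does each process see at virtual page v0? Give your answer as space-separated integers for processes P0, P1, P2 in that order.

Answer: 42 42 183

Derivation:
Op 1: fork(P0) -> P1. 2 ppages; refcounts: pp0:2 pp1:2
Op 2: read(P1, v1) -> 11. No state change.
Op 3: fork(P0) -> P2. 2 ppages; refcounts: pp0:3 pp1:3
Op 4: read(P0, v1) -> 11. No state change.
Op 5: read(P1, v1) -> 11. No state change.
Op 6: write(P2, v0, 152). refcount(pp0)=3>1 -> COPY to pp2. 3 ppages; refcounts: pp0:2 pp1:3 pp2:1
Op 7: read(P1, v0) -> 42. No state change.
Op 8: write(P2, v0, 183). refcount(pp2)=1 -> write in place. 3 ppages; refcounts: pp0:2 pp1:3 pp2:1
P0: v0 -> pp0 = 42
P1: v0 -> pp0 = 42
P2: v0 -> pp2 = 183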